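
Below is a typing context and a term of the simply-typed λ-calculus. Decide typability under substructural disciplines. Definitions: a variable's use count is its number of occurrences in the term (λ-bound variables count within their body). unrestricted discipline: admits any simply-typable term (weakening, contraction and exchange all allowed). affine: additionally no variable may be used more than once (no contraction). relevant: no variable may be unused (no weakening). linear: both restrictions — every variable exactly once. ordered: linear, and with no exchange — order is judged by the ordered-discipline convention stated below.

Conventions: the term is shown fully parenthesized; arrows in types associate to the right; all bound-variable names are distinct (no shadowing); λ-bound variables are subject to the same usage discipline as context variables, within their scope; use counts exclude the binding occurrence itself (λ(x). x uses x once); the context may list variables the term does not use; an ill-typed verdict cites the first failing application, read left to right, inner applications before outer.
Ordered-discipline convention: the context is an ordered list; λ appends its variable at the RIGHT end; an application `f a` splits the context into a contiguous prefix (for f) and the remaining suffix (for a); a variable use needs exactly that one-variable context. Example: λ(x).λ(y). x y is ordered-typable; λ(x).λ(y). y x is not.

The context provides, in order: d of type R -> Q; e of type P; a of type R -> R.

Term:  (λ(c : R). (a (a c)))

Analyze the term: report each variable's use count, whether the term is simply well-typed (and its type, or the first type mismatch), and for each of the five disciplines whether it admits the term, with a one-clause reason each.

usage: d=0; e=0; a=2; c [bound]=1
order of uses: a, a, c
typing: well-typed at R -> R
ordered: ✗ — a ×2 used more than once (contraction); d, e left unused
linear: ✗ — a ×2 used more than once (contraction); d, e left unused
affine: ✗ — a ×2 used more than once (contraction)
relevant: ✗ — d, e left unused
unrestricted: ✓ — typability at R -> R is all that's needed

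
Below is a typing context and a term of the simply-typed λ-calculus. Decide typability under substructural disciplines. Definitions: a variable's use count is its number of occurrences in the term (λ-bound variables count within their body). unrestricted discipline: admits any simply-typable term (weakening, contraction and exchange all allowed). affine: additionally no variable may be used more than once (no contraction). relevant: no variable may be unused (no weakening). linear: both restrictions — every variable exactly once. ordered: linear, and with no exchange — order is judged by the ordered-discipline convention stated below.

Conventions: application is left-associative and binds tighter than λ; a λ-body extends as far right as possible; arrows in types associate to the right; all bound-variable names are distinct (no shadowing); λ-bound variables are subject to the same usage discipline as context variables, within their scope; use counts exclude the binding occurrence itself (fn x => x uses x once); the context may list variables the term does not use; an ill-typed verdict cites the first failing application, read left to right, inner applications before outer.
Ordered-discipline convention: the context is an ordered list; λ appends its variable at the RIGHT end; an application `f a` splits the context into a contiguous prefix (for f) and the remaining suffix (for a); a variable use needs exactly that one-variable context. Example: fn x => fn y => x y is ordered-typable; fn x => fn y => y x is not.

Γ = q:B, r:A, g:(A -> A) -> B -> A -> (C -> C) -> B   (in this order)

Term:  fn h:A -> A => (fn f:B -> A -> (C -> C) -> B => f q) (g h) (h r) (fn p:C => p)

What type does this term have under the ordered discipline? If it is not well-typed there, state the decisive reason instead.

not well-typed under ordered — needs contraction — h ×2
variable uses: q ×1; r ×1; g ×1; h (bound) ×2; f (bound) ×1; p (bound) ×1
use order (left to right): f, q, g, h, h, r, p
typing: the term checks, with type (A -> A) -> B
across the five disciplines: ordered ✗, linear ✗, affine ✗, relevant ✓, unrestricted ✓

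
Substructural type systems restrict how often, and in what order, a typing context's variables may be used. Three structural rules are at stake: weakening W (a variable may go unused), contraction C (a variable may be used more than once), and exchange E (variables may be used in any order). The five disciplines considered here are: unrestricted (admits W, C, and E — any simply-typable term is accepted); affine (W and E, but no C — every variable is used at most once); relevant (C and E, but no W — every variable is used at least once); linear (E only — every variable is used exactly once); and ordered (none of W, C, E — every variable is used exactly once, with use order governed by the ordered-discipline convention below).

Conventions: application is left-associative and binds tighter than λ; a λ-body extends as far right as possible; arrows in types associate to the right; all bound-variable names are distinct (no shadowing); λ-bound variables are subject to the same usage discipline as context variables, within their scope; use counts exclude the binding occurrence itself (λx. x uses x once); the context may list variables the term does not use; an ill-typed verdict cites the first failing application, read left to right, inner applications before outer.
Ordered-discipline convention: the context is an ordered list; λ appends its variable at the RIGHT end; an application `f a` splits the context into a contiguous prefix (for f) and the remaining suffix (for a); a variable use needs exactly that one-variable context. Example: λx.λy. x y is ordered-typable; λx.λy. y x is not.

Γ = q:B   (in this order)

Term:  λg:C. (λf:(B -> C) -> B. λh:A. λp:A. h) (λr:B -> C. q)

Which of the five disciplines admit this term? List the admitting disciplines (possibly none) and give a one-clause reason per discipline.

admitting disciplines: affine, unrestricted
counts: q: 1, g (bound): 0, f (bound): 0, h (bound): 1, p (bound): 0, r (bound): 0
uses in reading order: h, q
typing: ✓ — C -> A -> A -> A
ordered: ✗, needs weakening: g, f, p, r unused
linear: ✗, needs weakening: g, f, p, r unused
affine: ✓, at most one use each (q, g, f, h, p, r)
relevant: ✗, needs weakening: g, f, p, r unused
unrestricted: ✓, simply typable at C -> A -> A -> A; W, C, E all held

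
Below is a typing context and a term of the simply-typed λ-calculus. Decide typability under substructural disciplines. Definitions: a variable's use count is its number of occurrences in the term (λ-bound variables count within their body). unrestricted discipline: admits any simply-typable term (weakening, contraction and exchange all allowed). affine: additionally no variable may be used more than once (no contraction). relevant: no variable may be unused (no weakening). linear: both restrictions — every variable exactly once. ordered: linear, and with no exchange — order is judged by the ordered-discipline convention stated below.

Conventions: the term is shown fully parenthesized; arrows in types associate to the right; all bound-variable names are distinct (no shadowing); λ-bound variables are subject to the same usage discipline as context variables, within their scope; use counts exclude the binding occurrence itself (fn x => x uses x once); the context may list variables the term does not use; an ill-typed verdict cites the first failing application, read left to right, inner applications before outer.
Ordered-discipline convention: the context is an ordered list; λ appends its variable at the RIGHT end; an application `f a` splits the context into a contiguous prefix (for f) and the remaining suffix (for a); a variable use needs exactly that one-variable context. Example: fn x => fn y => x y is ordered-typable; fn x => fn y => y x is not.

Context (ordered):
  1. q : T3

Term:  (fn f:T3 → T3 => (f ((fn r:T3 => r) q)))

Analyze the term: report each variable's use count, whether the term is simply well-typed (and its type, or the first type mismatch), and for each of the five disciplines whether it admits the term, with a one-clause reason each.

use counts: q ×1; f (bound) ×1; r (bound) ×1
uses in reading order: f, r, q
typing: the term checks, with type (T3 → T3) → T3
ordered ✗ (no contiguous prefix/suffix split fits f, r, q)
linear ✓ (q, f, r: one use apiece)
affine ✓ (q, f, r: no repeats, contraction unneeded)
relevant ✓ (none of q, f, r goes unused)
unrestricted ✓ (simply typable at (T3 → T3) → T3; W, C, E all held)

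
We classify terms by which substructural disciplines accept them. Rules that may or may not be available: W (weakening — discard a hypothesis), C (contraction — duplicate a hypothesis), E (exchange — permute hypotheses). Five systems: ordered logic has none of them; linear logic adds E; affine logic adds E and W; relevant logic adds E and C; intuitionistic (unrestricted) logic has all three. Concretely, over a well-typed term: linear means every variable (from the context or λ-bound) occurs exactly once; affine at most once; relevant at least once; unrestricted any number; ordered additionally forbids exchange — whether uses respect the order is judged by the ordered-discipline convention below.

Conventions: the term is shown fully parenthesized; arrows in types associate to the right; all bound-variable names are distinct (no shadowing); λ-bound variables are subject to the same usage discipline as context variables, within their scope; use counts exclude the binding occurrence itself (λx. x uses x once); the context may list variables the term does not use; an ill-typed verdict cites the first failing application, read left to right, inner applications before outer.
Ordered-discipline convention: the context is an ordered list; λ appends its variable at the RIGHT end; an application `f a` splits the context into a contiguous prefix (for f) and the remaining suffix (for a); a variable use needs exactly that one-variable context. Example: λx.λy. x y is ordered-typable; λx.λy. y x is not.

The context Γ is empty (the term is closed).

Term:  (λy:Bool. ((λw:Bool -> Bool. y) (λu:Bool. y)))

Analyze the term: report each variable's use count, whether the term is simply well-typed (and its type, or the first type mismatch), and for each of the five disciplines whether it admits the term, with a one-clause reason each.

usage: y [bound] ×2; w [bound] ×0; u [bound] ×0
use order (left to right): y, y
typing: the term checks, with type Bool -> Bool
ordered ✗ (needs contraction — y ×2; needs weakening: w, u unused)
linear ✗ (needs contraction — y ×2; needs weakening: w, u unused)
affine ✗ (needs contraction — y ×2)
relevant ✗ (needs weakening: w, u unused)
unrestricted ✓ (typability at Bool -> Bool is all that's needed)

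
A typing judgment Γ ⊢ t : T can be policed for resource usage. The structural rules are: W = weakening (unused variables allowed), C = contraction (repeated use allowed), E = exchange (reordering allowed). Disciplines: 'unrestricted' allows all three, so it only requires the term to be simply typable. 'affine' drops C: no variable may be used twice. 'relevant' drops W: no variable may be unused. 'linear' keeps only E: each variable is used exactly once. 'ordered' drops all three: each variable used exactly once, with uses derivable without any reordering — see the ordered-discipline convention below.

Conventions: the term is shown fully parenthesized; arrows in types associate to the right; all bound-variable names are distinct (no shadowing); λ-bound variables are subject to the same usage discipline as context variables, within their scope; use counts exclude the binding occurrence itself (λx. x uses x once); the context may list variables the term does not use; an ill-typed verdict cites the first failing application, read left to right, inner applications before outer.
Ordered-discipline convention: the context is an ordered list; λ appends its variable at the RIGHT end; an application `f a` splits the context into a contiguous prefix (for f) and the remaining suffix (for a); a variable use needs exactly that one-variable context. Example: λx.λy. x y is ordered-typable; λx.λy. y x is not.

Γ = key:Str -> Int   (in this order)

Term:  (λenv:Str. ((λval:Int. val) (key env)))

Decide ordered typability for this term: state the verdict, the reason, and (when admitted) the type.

yes — key, env, val: once each, no exchange needed; term : Str -> Int
counts: key: 1, env (bound): 1, val (bound): 1
use order (left to right): val, key, env
typing: well-typed — term : Str -> Int
across the five disciplines: ordered ✓ | linear ✓ | affine ✓ | relevant ✓ | unrestricted ✓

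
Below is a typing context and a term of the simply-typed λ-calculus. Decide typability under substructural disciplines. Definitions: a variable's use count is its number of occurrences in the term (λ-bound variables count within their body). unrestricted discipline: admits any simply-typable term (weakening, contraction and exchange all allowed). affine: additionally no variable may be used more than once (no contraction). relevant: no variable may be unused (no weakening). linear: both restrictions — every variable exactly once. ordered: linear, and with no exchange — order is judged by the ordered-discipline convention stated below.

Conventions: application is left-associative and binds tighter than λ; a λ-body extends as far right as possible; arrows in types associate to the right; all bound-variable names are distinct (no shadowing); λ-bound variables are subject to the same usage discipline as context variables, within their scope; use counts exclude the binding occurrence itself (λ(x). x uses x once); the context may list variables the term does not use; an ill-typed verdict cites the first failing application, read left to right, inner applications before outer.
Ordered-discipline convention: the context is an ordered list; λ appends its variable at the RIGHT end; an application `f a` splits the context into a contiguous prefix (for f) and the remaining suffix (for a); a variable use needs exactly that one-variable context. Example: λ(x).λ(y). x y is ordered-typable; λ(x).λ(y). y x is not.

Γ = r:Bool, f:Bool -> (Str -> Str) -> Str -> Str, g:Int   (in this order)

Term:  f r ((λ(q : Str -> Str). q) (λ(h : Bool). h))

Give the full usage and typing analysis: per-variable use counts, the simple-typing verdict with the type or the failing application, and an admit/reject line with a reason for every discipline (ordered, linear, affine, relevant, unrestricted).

counts: r: 1, f: 1, g: 0, q (bound): 1, h (bound): 1
order of uses: f, r, q, h
typing: ill-typed: argument of type Bool -> Bool where Str -> Str is required
ordered ✗ (not simply typable)
linear ✗ (fails simple typing)
affine ✗ (a type mismatch blocks all five)
relevant ✗ (the type mismatch rejects it)
unrestricted ✗ (not simply typable)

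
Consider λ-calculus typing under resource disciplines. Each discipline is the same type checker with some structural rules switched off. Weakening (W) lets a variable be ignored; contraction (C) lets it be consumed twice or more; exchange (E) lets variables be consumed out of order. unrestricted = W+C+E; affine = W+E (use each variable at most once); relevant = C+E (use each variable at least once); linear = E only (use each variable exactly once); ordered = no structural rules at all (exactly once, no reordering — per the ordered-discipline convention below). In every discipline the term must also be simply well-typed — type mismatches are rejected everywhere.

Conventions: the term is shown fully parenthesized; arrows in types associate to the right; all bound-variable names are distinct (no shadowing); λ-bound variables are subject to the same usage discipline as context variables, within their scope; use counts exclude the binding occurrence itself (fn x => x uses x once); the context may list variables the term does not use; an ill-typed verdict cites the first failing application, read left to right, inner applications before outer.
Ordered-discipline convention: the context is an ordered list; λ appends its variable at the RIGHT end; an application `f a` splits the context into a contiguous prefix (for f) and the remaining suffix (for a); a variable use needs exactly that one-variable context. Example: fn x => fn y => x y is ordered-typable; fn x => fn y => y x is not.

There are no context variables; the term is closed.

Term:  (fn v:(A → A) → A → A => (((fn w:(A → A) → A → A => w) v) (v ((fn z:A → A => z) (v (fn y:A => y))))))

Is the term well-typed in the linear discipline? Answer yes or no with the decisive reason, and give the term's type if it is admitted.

no — needs contraction — v ×3
variable uses: v [bound]: 3; w [bound]: 1; z [bound]: 1; y [bound]: 1
order of uses: w, v, v, z, v, y
typing: well-typed — term : ((A → A) → A → A) → A → A
summary: ordered ✗ | linear ✗ | affine ✗ | relevant ✓ | unrestricted ✓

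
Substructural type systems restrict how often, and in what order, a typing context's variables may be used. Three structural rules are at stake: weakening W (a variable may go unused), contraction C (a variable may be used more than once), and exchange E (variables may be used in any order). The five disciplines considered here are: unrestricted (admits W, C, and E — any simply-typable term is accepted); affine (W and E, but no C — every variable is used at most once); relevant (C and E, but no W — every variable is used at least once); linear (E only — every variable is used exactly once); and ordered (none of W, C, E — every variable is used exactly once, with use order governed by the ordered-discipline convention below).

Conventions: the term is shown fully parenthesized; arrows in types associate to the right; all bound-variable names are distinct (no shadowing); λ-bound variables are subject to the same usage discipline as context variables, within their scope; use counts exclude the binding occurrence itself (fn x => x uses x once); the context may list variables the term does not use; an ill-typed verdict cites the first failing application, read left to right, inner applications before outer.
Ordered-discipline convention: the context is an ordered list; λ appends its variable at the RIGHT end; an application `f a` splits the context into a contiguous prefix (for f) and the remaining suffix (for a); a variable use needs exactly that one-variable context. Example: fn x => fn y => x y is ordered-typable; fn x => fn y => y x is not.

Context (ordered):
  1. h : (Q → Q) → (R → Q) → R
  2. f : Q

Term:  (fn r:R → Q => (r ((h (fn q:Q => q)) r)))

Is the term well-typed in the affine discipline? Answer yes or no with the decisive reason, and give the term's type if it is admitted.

no — needs contraction — r ×2
use counts: h=1; f=0; r [bound]=2; q [bound]=1
use order (left to right): r, h, q, r
typing: ✓ — (R → Q) → Q
per-discipline verdicts: ordered ✗ · linear ✗ · affine ✗ · relevant ✗ · unrestricted ✓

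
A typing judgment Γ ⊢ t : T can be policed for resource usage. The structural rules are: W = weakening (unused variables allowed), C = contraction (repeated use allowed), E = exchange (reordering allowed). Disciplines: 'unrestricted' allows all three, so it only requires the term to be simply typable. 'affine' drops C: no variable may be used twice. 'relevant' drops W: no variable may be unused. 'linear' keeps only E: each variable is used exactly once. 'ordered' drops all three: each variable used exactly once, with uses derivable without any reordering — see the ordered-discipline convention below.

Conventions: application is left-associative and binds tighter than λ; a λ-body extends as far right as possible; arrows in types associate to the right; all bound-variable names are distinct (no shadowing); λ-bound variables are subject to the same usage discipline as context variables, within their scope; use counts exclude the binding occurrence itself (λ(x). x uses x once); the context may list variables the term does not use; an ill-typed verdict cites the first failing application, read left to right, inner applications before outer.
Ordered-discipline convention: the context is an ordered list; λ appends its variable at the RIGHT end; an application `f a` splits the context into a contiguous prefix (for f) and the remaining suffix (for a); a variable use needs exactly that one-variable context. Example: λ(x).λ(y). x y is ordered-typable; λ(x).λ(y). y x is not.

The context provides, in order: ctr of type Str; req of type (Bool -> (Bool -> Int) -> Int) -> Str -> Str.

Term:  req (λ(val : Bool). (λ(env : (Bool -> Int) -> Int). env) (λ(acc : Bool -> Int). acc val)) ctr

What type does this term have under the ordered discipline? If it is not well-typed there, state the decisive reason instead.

not well-typed under ordered — no ordered split (uses run req, env, acc, val, ctr)
counts: ctr: 1, req: 1, val (bound): 1, env (bound): 1, acc (bound): 1
left-to-right use order: req, env, acc, val, ctr
typing: well-typed — term : Str
per-discipline verdicts: ordered ✗; linear ✓; affine ✓; relevant ✓; unrestricted ✓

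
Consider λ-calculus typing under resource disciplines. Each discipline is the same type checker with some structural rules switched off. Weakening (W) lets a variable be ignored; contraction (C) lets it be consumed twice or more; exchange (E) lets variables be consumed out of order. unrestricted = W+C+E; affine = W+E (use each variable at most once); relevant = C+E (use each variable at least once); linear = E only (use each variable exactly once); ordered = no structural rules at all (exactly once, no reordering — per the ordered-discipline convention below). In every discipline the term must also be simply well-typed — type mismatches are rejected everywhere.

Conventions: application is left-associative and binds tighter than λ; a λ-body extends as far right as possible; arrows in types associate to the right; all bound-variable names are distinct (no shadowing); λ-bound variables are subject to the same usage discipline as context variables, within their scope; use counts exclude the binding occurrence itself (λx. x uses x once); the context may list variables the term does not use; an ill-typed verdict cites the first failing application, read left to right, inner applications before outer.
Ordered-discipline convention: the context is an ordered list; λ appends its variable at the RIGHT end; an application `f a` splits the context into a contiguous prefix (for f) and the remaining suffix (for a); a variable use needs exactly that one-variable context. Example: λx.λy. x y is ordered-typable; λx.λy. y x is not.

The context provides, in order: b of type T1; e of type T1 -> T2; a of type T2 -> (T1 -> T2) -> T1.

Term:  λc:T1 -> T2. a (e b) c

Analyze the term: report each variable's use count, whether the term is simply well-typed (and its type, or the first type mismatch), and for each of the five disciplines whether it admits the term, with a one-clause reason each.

usage: b: 1, e: 1, a: 1, c [bound]: 1
use order (left to right): a, e, b, c
typing: well-typed at (T1 -> T2) -> T1
ordered ✗ (needs exchange: uses follow a, e, b, c)
linear ✓ (b, e, a, c: one use apiece)
affine ✓ (at most one use each (b, e, a, c))
relevant ✓ (at least one use each (b, e, a, c))
unrestricted ✓ (typability at (T1 -> T2) -> T1 is all that's needed)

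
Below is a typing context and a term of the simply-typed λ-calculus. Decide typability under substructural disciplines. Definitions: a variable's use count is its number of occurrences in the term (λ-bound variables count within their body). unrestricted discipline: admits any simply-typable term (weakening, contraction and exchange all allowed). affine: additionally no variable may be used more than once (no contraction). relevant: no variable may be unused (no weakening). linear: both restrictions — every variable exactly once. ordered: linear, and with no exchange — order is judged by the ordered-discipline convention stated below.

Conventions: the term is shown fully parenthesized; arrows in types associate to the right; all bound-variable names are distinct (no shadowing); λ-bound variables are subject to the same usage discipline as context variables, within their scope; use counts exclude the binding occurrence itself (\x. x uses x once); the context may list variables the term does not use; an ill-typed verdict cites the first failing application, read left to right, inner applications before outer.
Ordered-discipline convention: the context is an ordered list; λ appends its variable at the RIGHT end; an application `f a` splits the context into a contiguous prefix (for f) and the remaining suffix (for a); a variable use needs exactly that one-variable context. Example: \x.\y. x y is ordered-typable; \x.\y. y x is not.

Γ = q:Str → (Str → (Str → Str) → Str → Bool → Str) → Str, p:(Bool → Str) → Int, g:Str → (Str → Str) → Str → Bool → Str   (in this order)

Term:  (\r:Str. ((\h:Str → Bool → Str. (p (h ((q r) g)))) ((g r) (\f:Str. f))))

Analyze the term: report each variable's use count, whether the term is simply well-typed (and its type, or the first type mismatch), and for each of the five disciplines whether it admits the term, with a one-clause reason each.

counts: q=1, p=1, g=2, r (λ-bound)=2, h (λ-bound)=1, f (λ-bound)=1
left-to-right use order: p, h, q, r, g, g, r, f
typing: the term checks, with type Str → Int
ordered: ✗, needs contraction — g ×2, r ×2
linear: ✗, needs contraction — g ×2, r ×2
affine: ✗, needs contraction — g ×2, r ×2
relevant: ✓, every one of q, p, g, r, h, f appears
unrestricted: ✓, typability at Str → Int is all that's needed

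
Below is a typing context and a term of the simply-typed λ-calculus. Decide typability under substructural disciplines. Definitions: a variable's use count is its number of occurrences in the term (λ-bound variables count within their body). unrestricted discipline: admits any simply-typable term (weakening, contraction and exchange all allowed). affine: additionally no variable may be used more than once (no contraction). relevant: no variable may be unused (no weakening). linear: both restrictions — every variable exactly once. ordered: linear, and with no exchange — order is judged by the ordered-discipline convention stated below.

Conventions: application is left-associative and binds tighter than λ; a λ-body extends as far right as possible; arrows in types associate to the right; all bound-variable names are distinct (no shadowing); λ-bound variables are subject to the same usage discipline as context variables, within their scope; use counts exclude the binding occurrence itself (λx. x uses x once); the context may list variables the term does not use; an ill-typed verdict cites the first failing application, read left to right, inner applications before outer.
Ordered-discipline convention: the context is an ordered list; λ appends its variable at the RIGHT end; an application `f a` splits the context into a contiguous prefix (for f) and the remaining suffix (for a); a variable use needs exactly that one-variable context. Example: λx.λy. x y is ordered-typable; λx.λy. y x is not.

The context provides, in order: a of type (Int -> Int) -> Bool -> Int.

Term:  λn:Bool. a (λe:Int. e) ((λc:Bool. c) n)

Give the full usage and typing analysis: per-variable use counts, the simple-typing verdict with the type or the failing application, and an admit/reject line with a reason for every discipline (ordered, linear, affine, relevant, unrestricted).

use counts: a: 1, n [bound]: 1, e [bound]: 1, c [bound]: 1
left-to-right use order: a, e, c, n
typing: well-typed — term : Bool -> Int
ordered: ✓ — one use each (a, n, e, c); ordered split holds
linear: ✓ — exactly-once usage across a, n, e, c
affine: ✓ — none of a, n, e, c used more than once
relevant: ✓ — a, n, e, c: all used, weakening unneeded
unrestricted: ✓ — type-checks (Bool -> Int) and nothing is barred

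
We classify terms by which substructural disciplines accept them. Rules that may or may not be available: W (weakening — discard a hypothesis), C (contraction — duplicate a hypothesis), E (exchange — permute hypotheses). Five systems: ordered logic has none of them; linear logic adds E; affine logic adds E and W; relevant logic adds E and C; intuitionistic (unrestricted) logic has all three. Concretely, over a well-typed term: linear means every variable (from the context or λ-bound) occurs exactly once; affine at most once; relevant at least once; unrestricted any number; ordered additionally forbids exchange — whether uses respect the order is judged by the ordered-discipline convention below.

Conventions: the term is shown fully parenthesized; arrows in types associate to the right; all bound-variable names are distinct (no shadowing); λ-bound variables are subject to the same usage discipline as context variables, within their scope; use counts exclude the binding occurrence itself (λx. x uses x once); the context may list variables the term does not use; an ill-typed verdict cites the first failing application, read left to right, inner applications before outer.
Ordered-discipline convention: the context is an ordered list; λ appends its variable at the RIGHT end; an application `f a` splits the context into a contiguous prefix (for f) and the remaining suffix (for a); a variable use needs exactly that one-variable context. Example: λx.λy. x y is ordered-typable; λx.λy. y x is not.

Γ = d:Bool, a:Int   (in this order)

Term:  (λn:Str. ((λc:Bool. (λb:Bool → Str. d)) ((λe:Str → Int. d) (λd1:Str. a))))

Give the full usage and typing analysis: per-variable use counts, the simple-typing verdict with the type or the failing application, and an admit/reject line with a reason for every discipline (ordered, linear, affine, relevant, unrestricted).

use counts: d: 2; a: 1; n (bound): 0; c (bound): 0; b (bound): 0; e (bound): 0; d1 (bound): 0
use order (left to right): d, d, a
typing: ✓ — Str → (Bool → Str) → Bool
ordered: ✗ — uses contraction: d ×2; unused: n, c, b, e, d1 — weakening required
linear: ✗ — uses contraction: d ×2; unused: n, c, b, e, d1 — weakening required
affine: ✗ — uses contraction: d ×2
relevant: ✗ — unused: n, c, b, e, d1 — weakening required
unrestricted: ✓ — simply typable at Str → (Bool → Str) → Bool; W, C, E all held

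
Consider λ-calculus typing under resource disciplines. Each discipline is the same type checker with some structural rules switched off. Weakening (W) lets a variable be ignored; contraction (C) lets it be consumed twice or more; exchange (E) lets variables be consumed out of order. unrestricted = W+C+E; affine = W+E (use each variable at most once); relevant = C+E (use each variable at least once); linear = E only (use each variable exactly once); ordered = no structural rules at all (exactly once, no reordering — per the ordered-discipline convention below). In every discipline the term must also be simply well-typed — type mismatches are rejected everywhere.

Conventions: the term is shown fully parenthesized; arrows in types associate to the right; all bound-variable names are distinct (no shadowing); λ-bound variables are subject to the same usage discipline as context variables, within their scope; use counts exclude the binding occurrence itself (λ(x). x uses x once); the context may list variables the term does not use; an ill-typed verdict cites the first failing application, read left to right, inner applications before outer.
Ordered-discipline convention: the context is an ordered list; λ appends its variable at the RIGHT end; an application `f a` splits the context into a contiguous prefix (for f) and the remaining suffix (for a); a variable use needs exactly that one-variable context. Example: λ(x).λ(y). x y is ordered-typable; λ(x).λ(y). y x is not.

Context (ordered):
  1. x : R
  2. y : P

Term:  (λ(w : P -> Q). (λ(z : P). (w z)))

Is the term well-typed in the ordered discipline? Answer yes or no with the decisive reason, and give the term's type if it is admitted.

no — unused: x, y — weakening required
use counts: x: 0; y: 0; w (bound): 1; z (bound): 1
use order (left to right): w, z
typing: well-typed at (P -> Q) -> P -> Q
all disciplines: ordered ✗ · linear ✗ · affine ✓ · relevant ✗ · unrestricted ✓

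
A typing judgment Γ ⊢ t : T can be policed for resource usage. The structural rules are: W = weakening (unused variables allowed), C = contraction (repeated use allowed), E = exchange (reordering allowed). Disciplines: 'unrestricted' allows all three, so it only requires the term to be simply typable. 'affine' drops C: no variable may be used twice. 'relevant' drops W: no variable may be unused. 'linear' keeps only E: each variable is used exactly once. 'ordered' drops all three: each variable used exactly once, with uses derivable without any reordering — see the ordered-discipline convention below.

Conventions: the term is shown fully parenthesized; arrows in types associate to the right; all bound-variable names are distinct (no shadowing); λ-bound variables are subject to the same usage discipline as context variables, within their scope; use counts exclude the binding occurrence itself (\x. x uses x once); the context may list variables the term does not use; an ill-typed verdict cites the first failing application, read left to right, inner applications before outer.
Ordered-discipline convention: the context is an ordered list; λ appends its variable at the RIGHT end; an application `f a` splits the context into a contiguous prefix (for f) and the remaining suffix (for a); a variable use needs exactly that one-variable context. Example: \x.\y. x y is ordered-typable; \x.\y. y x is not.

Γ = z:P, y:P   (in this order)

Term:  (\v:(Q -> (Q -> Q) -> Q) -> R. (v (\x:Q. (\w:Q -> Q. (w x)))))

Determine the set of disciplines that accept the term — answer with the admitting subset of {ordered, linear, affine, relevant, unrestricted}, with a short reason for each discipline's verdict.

admitted by: affine, unrestricted
use counts: z=0; y=0; v [bound]=1; x [bound]=1; w [bound]=1
uses in reading order: v, w, x
typing: well-typed at ((Q -> (Q -> Q) -> Q) -> R) -> R
ordered: ✗, z, y never used (weakening)
linear: ✗, z, y never used (weakening)
affine: ✓, at most one use each (z, y, v, x, w)
relevant: ✗, z, y never used (weakening)
unrestricted: ✓, type-checks (((Q -> (Q -> Q) -> Q) -> R) -> R) and nothing is barred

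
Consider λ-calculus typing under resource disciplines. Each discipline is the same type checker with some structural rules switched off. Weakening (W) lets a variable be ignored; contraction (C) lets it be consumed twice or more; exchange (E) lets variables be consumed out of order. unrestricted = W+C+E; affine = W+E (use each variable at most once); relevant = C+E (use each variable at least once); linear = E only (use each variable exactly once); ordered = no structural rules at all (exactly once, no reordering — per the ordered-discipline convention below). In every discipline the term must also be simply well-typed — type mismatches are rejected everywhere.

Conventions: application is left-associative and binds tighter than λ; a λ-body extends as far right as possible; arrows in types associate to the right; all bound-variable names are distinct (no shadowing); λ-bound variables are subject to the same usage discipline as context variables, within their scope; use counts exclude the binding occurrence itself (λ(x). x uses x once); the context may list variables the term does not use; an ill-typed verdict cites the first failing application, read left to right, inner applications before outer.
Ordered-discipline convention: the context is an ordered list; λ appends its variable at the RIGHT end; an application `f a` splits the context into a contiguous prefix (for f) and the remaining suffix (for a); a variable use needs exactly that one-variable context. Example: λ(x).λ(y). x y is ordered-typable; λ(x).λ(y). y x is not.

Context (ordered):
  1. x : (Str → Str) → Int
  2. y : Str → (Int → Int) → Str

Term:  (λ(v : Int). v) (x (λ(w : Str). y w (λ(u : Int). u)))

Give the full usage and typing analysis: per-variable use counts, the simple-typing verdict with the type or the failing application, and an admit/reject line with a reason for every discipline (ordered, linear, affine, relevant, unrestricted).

usage: x: 1; y: 1; v (bound): 1; w (bound): 1; u (bound): 1
use order (left to right): v, x, y, w, u
typing: ✓ — Int
ordered: ✓ — x, y, v, w, u: once each, no exchange needed
linear: ✓ — single use per variable (x, y, v, w, u)
affine: ✓ — none of x, y, v, w, u used more than once
relevant: ✓ — x, y, v, w, u: all used, weakening unneeded
unrestricted: ✓ — simply typable at Int; W, C, E all held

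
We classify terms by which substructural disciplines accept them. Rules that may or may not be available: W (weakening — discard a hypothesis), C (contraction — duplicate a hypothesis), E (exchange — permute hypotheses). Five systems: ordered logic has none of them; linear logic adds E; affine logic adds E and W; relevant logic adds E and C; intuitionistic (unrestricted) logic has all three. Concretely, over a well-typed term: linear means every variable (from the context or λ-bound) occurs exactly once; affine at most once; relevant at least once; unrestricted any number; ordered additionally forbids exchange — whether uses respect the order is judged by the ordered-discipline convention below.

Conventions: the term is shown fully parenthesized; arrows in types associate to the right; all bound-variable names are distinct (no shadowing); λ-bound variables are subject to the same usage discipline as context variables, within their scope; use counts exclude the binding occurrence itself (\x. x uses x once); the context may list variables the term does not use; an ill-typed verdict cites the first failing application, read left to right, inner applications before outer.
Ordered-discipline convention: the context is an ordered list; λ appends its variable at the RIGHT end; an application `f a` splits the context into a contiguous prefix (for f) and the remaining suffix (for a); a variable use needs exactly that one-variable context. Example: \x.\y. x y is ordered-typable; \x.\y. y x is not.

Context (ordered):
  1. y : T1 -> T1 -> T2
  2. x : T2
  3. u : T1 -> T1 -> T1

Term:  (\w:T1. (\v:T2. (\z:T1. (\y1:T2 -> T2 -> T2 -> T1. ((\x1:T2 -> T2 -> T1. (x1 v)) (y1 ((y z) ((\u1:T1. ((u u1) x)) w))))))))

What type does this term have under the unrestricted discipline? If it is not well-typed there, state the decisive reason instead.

not well-typed under unrestricted — a type mismatch blocks all five
counts: y: 1, x: 1, u: 1, w [bound]: 1, v [bound]: 1, z [bound]: 1, y1 [bound]: 1, x1 [bound]: 1, u1 [bound]: 1
uses in reading order: x1, v, y1, y, z, u, u1, x, w
typing: ill-typed: an argument T2 mismatches the expected T1
per-discipline verdicts: ordered ✗ | linear ✗ | affine ✗ | relevant ✗ | unrestricted ✗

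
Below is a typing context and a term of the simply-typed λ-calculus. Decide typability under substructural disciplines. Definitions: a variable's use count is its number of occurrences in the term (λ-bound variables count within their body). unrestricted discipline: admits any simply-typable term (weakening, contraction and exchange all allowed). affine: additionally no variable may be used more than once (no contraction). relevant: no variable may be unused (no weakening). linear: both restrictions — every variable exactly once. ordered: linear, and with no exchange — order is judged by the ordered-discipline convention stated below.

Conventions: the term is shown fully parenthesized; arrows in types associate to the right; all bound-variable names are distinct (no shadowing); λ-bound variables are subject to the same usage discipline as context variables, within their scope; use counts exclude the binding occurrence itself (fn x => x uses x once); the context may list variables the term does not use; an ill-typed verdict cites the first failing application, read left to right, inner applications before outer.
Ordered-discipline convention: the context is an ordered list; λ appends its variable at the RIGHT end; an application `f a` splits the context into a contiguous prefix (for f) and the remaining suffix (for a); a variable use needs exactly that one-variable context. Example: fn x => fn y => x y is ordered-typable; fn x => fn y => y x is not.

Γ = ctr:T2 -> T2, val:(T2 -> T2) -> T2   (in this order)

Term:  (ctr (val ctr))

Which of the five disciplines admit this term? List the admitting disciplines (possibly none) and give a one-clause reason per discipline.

accepted by: relevant, unrestricted
use counts: ctr: 2; val: 1
use order (left to right): ctr, val, ctr
typing: well-typed at T2
ordered: ✗ — uses contraction: ctr ×2
linear: ✗ — uses contraction: ctr ×2
affine: ✗ — uses contraction: ctr ×2
relevant: ✓ — none of ctr, val goes unused
unrestricted: ✓ — simply typable at T2; W, C, E all held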